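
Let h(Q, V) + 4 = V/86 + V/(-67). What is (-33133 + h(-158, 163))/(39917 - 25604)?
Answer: -190938491/82471506 ≈ -2.3152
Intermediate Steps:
h(Q, V) = -4 - 19*V/5762 (h(Q, V) = -4 + (V/86 + V/(-67)) = -4 + (V*(1/86) + V*(-1/67)) = -4 + (V/86 - V/67) = -4 - 19*V/5762)
(-33133 + h(-158, 163))/(39917 - 25604) = (-33133 + (-4 - 19/5762*163))/(39917 - 25604) = (-33133 + (-4 - 3097/5762))/14313 = (-33133 - 26145/5762)*(1/14313) = -190938491/5762*1/14313 = -190938491/82471506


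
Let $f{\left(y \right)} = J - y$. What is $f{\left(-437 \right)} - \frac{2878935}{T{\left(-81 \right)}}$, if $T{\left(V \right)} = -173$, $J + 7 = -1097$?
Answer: $\frac{2763544}{173} \approx 15974.0$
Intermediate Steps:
$J = -1104$ ($J = -7 - 1097 = -1104$)
$f{\left(y \right)} = -1104 - y$
$f{\left(-437 \right)} - \frac{2878935}{T{\left(-81 \right)}} = \left(-1104 - -437\right) - \frac{2878935}{-173} = \left(-1104 + 437\right) - - \frac{2878935}{173} = -667 + \frac{2878935}{173} = \frac{2763544}{173}$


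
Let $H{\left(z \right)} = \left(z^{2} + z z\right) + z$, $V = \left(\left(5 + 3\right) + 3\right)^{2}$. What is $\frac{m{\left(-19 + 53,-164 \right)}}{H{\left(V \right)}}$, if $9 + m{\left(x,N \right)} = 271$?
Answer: $\frac{262}{29403} \approx 0.0089107$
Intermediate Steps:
$m{\left(x,N \right)} = 262$ ($m{\left(x,N \right)} = -9 + 271 = 262$)
$V = 121$ ($V = \left(8 + 3\right)^{2} = 11^{2} = 121$)
$H{\left(z \right)} = z + 2 z^{2}$ ($H{\left(z \right)} = \left(z^{2} + z^{2}\right) + z = 2 z^{2} + z = z + 2 z^{2}$)
$\frac{m{\left(-19 + 53,-164 \right)}}{H{\left(V \right)}} = \frac{262}{121 \left(1 + 2 \cdot 121\right)} = \frac{262}{121 \left(1 + 242\right)} = \frac{262}{121 \cdot 243} = \frac{262}{29403}$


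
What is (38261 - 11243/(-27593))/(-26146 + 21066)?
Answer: -131968377/17521555 ≈ -7.5318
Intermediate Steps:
(38261 - 11243/(-27593))/(-26146 + 21066) = (38261 - 11243*(-1/27593))/(-5080) = (38261 + 11243/27593)*(-1/5080) = (1055747016/27593)*(-1/5080) = -131968377/17521555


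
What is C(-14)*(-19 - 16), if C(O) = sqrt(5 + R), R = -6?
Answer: -35*I ≈ -35.0*I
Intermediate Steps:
C(O) = I (C(O) = sqrt(5 - 6) = sqrt(-1) = I)
C(-14)*(-19 - 16) = I*(-19 - 16) = I*(-35) = -35*I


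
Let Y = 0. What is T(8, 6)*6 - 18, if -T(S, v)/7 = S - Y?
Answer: -354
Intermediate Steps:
T(S, v) = -7*S (T(S, v) = -7*(S - 1*0) = -7*(S + 0) = -7*S)
T(8, 6)*6 - 18 = -7*8*6 - 18 = -56*6 - 18 = -336 - 18 = -354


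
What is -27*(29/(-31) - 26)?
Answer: 22545/31 ≈ 727.26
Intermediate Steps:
-27*(29/(-31) - 26) = -27*(29*(-1/31) - 26) = -27*(-29/31 - 26) = -27*(-835/31) = 22545/31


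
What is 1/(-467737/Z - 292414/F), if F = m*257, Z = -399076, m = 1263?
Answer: 129536477916/35127811103 ≈ 3.6876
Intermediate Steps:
F = 324591 (F = 1263*257 = 324591)
1/(-467737/Z - 292414/F) = 1/(-467737/(-399076) - 292414/324591) = 1/(-467737*(-1/399076) - 292414*1/324591) = 1/(467737/399076 - 292414/324591) = 1/(35127811103/129536477916) = 129536477916/35127811103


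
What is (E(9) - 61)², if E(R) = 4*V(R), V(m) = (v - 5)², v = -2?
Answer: 18225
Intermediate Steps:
V(m) = 49 (V(m) = (-2 - 5)² = (-7)² = 49)
E(R) = 196 (E(R) = 4*49 = 196)
(E(9) - 61)² = (196 - 61)² = 135² = 18225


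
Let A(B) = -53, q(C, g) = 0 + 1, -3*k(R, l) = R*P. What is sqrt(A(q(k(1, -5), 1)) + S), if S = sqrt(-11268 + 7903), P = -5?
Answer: sqrt(-53 + I*sqrt(3365)) ≈ 3.5759 + 8.1109*I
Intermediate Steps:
k(R, l) = 5*R/3 (k(R, l) = -R*(-5)/3 = -(-5)*R/3 = 5*R/3)
q(C, g) = 1
S = I*sqrt(3365) (S = sqrt(-3365) = I*sqrt(3365) ≈ 58.009*I)
sqrt(A(q(k(1, -5), 1)) + S) = sqrt(-53 + I*sqrt(3365))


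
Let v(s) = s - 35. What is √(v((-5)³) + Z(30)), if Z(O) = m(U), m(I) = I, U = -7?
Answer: I*√167 ≈ 12.923*I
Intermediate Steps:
Z(O) = -7
v(s) = -35 + s
√(v((-5)³) + Z(30)) = √((-35 + (-5)³) - 7) = √((-35 - 125) - 7) = √(-160 - 7) = √(-167) = I*√167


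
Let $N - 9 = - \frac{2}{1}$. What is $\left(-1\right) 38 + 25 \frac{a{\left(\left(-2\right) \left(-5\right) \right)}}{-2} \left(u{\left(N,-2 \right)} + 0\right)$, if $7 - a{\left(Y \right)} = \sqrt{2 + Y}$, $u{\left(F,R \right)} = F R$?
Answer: $1187 - 350 \sqrt{3} \approx 580.78$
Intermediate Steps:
$N = 7$ ($N = 9 - \frac{2}{1} = 9 - 2 = 7$)
$a{\left(Y \right)} = 7 - \sqrt{2 + Y}$
$\left(-1\right) 38 + 25 \frac{a{\left(\left(-2\right) \left(-5\right) \right)}}{-2} \left(u{\left(N,-2 \right)} + 0\right) = \left(-1\right) 38 + 25 \frac{7 - \sqrt{2 - -10}}{-2} \left(7 \left(-2\right) + 0\right) = -38 + 25 \left(7 - \sqrt{2 + 10}\right) \left(- \frac{1}{2}\right) \left(-14 + 0\right) = -38 + 25 \left(7 - \sqrt{12}\right) \left(- \frac{1}{2}\right) \left(-14\right) = -38 + 25 \left(7 - 2 \sqrt{3}\right) \left(- \frac{1}{2}\right) \left(-14\right) = -38 + 25 \left(- \frac{7}{2} + \sqrt{3}\right) \left(-14\right) = -38 + 25 \left(49 - 14 \sqrt{3}\right) = -38 + \left(1225 - 350 \sqrt{3}\right) = 1187 - 350 \sqrt{3}$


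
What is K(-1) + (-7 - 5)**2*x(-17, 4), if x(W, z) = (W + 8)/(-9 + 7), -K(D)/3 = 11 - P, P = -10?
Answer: 585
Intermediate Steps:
K(D) = -63 (K(D) = -3*(11 - 1*(-10)) = -3*(11 + 10) = -3*21 = -63)
x(W, z) = -4 - W/2 (x(W, z) = (8 + W)/(-2) = (8 + W)*(-1/2) = -4 - W/2)
K(-1) + (-7 - 5)**2*x(-17, 4) = -63 + (-7 - 5)**2*(-4 - 1/2*(-17)) = -63 + (-12)**2*(-4 + 17/2) = -63 + 144*(9/2) = -63 + 648 = 585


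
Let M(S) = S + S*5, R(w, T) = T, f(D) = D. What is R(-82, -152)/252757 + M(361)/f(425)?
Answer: 28810898/5653775 ≈ 5.0959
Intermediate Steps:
M(S) = 6*S (M(S) = S + 5*S = 6*S)
R(-82, -152)/252757 + M(361)/f(425) = -152/252757 + (6*361)/425 = -152*1/252757 + 2166*(1/425) = -8/13303 + 2166/425 = 28810898/5653775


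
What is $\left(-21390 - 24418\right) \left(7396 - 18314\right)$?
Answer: $500131744$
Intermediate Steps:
$\left(-21390 - 24418\right) \left(7396 - 18314\right) = \left(-45808\right) \left(-10918\right) = 500131744$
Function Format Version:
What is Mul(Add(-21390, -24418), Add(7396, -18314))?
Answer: 500131744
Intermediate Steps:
Mul(Add(-21390, -24418), Add(7396, -18314)) = Mul(-45808, -10918) = 500131744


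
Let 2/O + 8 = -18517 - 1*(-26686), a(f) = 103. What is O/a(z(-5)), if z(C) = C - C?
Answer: 2/840583 ≈ 2.3793e-6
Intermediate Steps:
z(C) = 0
O = 2/8161 (O = 2/(-8 + (-18517 - 1*(-26686))) = 2/(-8 + (-18517 + 26686)) = 2/(-8 + 8169) = 2/8161 ≈ 0.00024507)
O/a(z(-5)) = (2/8161)/103 = (2/8161)*(1/103) = 2/840583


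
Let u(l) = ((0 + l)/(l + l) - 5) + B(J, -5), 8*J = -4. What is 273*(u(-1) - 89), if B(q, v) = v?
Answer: -53781/2 ≈ -26891.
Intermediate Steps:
J = -½ (J = (⅛)*(-4) = -½ ≈ -0.50000)
u(l) = -19/2 (u(l) = ((0 + l)/(l + l) - 5) - 5 = (l/((2*l)) - 5) - 5 = (l*(1/(2*l)) - 5) - 5 = (½ - 5) - 5 = -9/2 - 5 = -19/2)
273*(u(-1) - 89) = 273*(-19/2 - 89) = 273*(-197/2) = -53781/2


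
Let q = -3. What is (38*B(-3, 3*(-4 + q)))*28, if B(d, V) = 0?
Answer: 0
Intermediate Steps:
(38*B(-3, 3*(-4 + q)))*28 = (38*0)*28 = 0*28 = 0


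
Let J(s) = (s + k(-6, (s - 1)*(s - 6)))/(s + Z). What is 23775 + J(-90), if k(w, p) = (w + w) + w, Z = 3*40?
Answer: 118857/5 ≈ 23771.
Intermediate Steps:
Z = 120
k(w, p) = 3*w (k(w, p) = 2*w + w = 3*w)
J(s) = (-18 + s)/(120 + s) (J(s) = (s + 3*(-6))/(s + 120) = (s - 18)/(120 + s) = (-18 + s)/(120 + s))
23775 + J(-90) = 23775 + (-18 - 90)/(120 - 90) = 23775 - 108/30 = 23775 + (1/30)*(-108) = 23775 - 18/5 = 118857/5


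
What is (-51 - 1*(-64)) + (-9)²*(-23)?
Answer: -1850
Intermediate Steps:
(-51 - 1*(-64)) + (-9)²*(-23) = (-51 + 64) + 81*(-23) = 13 - 1863 = -1850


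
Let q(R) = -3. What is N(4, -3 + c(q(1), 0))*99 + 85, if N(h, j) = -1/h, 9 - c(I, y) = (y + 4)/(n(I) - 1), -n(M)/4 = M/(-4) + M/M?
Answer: 241/4 ≈ 60.250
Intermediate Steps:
n(M) = -4 + M (n(M) = -4*(M/(-4) + M/M) = -4*(M*(-¼) + 1) = -4*(-M/4 + 1) = -4*(1 - M/4) = -4 + M)
c(I, y) = 9 - (4 + y)/(-5 + I) (c(I, y) = 9 - (y + 4)/((-4 + I) - 1) = 9 - (4 + y)/(-5 + I))
N(4, -3 + c(q(1), 0))*99 + 85 = -1/4*99 + 85 = -1*¼*99 + 85 = -¼*99 + 85 = -99/4 + 85 = 241/4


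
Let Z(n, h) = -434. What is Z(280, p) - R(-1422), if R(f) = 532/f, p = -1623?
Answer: -308308/711 ≈ -433.63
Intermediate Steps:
Z(280, p) - R(-1422) = -434 - 532/(-1422) = -434 - 532*(-1)/1422 = -434 - 1*(-266/711) = -434 + 266/711 = -308308/711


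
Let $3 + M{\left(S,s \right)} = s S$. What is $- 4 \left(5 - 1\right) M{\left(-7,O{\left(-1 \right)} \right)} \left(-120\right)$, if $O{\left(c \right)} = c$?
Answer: $7680$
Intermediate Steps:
$M{\left(S,s \right)} = -3 + S s$ ($M{\left(S,s \right)} = -3 + s S = -3 + S s$)
$- 4 \left(5 - 1\right) M{\left(-7,O{\left(-1 \right)} \right)} \left(-120\right) = - 4 \left(5 - 1\right) \left(-3 - -7\right) \left(-120\right) = \left(-4\right) 4 \left(-3 + 7\right) \left(-120\right) = \left(-16\right) 4 \left(-120\right) = \left(-64\right) \left(-120\right) = 7680$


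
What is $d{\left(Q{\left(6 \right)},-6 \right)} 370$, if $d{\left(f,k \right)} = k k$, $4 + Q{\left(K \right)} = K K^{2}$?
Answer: $13320$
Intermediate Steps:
$Q{\left(K \right)} = -4 + K^{3}$ ($Q{\left(K \right)} = -4 + K K^{2} = -4 + K^{3}$)
$d{\left(f,k \right)} = k^{2}$
$d{\left(Q{\left(6 \right)},-6 \right)} 370 = \left(-6\right)^{2} \cdot 370 = 36 \cdot 370 = 13320$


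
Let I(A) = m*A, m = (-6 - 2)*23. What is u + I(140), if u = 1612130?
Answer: 1586370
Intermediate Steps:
m = -184 (m = -8*23 = -184)
I(A) = -184*A
u + I(140) = 1612130 - 184*140 = 1612130 - 25760 = 1586370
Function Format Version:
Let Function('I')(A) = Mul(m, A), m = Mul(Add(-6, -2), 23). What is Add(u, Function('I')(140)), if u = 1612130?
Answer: 1586370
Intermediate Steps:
m = -184 (m = Mul(-8, 23) = -184)
Function('I')(A) = Mul(-184, A)
Add(u, Function('I')(140)) = Add(1612130, Mul(-184, 140)) = Add(1612130, -25760) = 1586370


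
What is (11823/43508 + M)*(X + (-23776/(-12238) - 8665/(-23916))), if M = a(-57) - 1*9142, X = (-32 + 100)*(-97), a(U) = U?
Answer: 386184424829984251229/6367047910032 ≈ 6.0654e+7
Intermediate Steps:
X = -6596 (X = 68*(-97) = -6596)
M = -9199 (M = -57 - 1*9142 = -57 - 9142 = -9199)
(11823/43508 + M)*(X + (-23776/(-12238) - 8665/(-23916))) = (11823/43508 - 9199)*(-6596 + (-23776/(-12238) - 8665/(-23916))) = (11823*(1/43508) - 9199)*(-6596 + (-23776*(-1/12238) - 8665*(-1/23916))) = (11823/43508 - 9199)*(-6596 + (11888/6119 + 8665/23916)) = -400218269*(-6596 + 337334543/146342004)/43508 = -400218269/43508*(-964934523841/146342004) = 386184424829984251229/6367047910032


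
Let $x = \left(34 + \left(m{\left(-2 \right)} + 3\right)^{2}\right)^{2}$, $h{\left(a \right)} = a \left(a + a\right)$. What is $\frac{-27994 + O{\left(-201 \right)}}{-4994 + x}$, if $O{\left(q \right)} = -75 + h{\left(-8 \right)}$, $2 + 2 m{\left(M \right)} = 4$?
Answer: $\frac{27941}{2494} \approx 11.203$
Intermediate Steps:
$h{\left(a \right)} = 2 a^{2}$ ($h{\left(a \right)} = a 2 a = 2 a^{2}$)
$m{\left(M \right)} = 1$ ($m{\left(M \right)} = -1 + \frac{1}{2} \cdot 4 = -1 + 2 = 1$)
$O{\left(q \right)} = 53$ ($O{\left(q \right)} = -75 + 2 \left(-8\right)^{2} = -75 + 2 \cdot 64 = -75 + 128 = 53$)
$x = 2500$ ($x = \left(34 + \left(1 + 3\right)^{2}\right)^{2} = \left(34 + 4^{2}\right)^{2} = \left(34 + 16\right)^{2} = 50^{2} = 2500$)
$\frac{-27994 + O{\left(-201 \right)}}{-4994 + x} = \frac{-27994 + 53}{-4994 + 2500} = - \frac{27941}{-2494} = \left(-27941\right) \left(- \frac{1}{2494}\right) = \frac{27941}{2494}$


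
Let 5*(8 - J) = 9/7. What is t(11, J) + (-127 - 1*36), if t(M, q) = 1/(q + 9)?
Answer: -95483/586 ≈ -162.94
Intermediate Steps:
J = 271/35 (J = 8 - 9/(5*7) = 8 - 1/5*9/7 = 8 - 9/35 = 271/35 ≈ 7.7429)
t(M, q) = 1/(9 + q)
t(11, J) + (-127 - 1*36) = 1/(9 + 271/35) + (-127 - 1*36) = 1/(586/35) + (-127 - 36) = 35/586 - 163 = -95483/586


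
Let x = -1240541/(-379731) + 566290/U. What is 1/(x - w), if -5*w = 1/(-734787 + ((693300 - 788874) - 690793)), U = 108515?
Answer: 5698313336247510/48352669020890207 ≈ 0.11785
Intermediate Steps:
x = 6357366811/749209263 (x = -1240541/(-379731) + 566290/108515 = -1240541*(-1/379731) + 566290*(1/108515) = 1240541/379731 + 113258/21703 = 6357366811/749209263 ≈ 8.4854)
w = 1/7605770 (w = -1/(5*(-734787 + ((693300 - 788874) - 690793))) = -1/(5*(-734787 + (-95574 - 690793))) = -1/(5*(-734787 - 786367)) = -⅕/(-1521154) = -⅕*(-1/1521154) = 1/7605770 ≈ 1.3148e-7)
1/(x - w) = 1/(6357366811/749209263 - 1*1/7605770) = 1/(6357366811/749209263 - 1/7605770) = 1/(48352669020890207/5698313336247510) = 5698313336247510/48352669020890207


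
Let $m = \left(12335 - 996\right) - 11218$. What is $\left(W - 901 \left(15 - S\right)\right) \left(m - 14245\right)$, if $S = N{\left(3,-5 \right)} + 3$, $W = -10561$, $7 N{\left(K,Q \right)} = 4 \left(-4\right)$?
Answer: $\frac{2316717348}{7} \approx 3.3096 \cdot 10^{8}$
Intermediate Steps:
$N{\left(K,Q \right)} = - \frac{16}{7}$ ($N{\left(K,Q \right)} = \frac{4 \left(-4\right)}{7} = \frac{1}{7} \left(-16\right) = - \frac{16}{7}$)
$m = 121$ ($m = 11339 - 11218 = 121$)
$S = \frac{5}{7}$ ($S = - \frac{16}{7} + 3 = \frac{5}{7} \approx 0.71429$)
$\left(W - 901 \left(15 - S\right)\right) \left(m - 14245\right) = \left(-10561 - 901 \left(15 - \frac{5}{7}\right)\right) \left(121 - 14245\right) = \left(-10561 - \frac{90100}{7}\right) \left(-14124\right) = \left(- \frac{164027}{7}\right) \left(-14124\right) = \frac{2316717348}{7}$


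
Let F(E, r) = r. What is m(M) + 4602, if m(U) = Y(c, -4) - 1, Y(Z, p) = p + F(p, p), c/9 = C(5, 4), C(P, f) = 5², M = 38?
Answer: 4593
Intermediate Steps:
C(P, f) = 25
c = 225 (c = 9*25 = 225)
Y(Z, p) = 2*p (Y(Z, p) = p + p = 2*p)
m(U) = -9 (m(U) = 2*(-4) - 1 = -8 - 1 = -9)
m(M) + 4602 = -9 + 4602 = 4593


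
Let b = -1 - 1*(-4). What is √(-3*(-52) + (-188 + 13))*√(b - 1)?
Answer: I*√38 ≈ 6.1644*I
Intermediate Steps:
b = 3 (b = -1 + 4 = 3)
√(-3*(-52) + (-188 + 13))*√(b - 1) = √(-3*(-52) + (-188 + 13))*√(3 - 1) = √(156 - 175)*√2 = √(-19)*√2 = (I*√19)*√2 = I*√38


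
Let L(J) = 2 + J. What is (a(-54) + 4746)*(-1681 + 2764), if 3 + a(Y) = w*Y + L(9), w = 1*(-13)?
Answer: 5908848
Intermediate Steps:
w = -13
a(Y) = 8 - 13*Y (a(Y) = -3 + (-13*Y + (2 + 9)) = -3 + (-13*Y + 11) = -3 + (11 - 13*Y) = 8 - 13*Y)
(a(-54) + 4746)*(-1681 + 2764) = ((8 - 13*(-54)) + 4746)*(-1681 + 2764) = ((8 + 702) + 4746)*1083 = (710 + 4746)*1083 = 5456*1083 = 5908848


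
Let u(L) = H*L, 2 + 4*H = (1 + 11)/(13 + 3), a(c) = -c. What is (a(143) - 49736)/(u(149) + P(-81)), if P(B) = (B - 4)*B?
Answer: -798064/109415 ≈ -7.2939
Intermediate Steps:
P(B) = B*(-4 + B) (P(B) = (-4 + B)*B = B*(-4 + B))
H = -5/16 (H = -½ + ((1 + 11)/(13 + 3))/4 = -½ + (12/16)/4 = -½ + (12*(1/16))/4 = -½ + (¼)*(¾) = -½ + 3/16 = -5/16 ≈ -0.31250)
u(L) = -5*L/16
(a(143) - 49736)/(u(149) + P(-81)) = (-1*143 - 49736)/(-5/16*149 - 81*(-4 - 81)) = (-143 - 49736)/(-745/16 - 81*(-85)) = -49879/(-745/16 + 6885) = -49879/109415/16 = -49879*16/109415 = -798064/109415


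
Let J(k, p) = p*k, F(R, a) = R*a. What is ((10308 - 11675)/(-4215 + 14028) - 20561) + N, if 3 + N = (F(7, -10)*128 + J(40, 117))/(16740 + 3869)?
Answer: -4158853682131/202236117 ≈ -20564.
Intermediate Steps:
J(k, p) = k*p
N = -66107/20609 (N = -3 + ((7*(-10))*128 + 40*117)/(16740 + 3869) = -3 + (-70*128 + 4680)/20609 = -3 + (-8960 + 4680)*(1/20609) = -3 - 4280*1/20609 = -3 - 4280/20609 = -66107/20609 ≈ -3.2077)
((10308 - 11675)/(-4215 + 14028) - 20561) + N = ((10308 - 11675)/(-4215 + 14028) - 20561) - 66107/20609 = (-1367/9813 - 20561) - 66107/20609 = -201766460/9813 - 66107/20609 = -4158853682131/202236117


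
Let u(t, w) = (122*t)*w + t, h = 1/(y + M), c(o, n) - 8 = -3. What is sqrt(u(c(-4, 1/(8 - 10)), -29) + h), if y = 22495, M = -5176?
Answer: I*sqrt(5304576135966)/17319 ≈ 132.98*I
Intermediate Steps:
c(o, n) = 5 (c(o, n) = 8 - 3 = 5)
h = 1/17319 (h = 1/(22495 - 5176) = 1/17319 ≈ 5.7740e-5)
u(t, w) = t + 122*t*w (u(t, w) = 122*t*w + t = t + 122*t*w)
sqrt(u(c(-4, 1/(8 - 10)), -29) + h) = sqrt(5*(1 + 122*(-29)) + 1/17319) = sqrt(5*(1 - 3538) + 1/17319) = sqrt(5*(-3537) + 1/17319) = sqrt(-17685 + 1/17319) = sqrt(-306286514/17319) = I*sqrt(5304576135966)/17319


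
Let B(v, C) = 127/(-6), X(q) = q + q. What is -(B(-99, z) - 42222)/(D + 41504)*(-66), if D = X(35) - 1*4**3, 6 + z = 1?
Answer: -2788049/41510 ≈ -67.166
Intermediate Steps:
X(q) = 2*q
z = -5 (z = -6 + 1 = -5)
B(v, C) = -127/6 (B(v, C) = 127*(-1/6) = -127/6)
D = 6 (D = 2*35 - 1*4**3 = 70 - 1*64 = 70 - 64 = 6)
-(B(-99, z) - 42222)/(D + 41504)*(-66) = -(-127/6 - 42222)/(6 + 41504)*(-66) = -(-253459/6/41510)*(-66) = -(-253459/6*1/41510)*(-66) = -(-253459)*(-66)/249060 = -1*2788049/41510 = -2788049/41510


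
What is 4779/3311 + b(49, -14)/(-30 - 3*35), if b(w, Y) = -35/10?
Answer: 1313507/893970 ≈ 1.4693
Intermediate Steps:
b(w, Y) = -7/2 (b(w, Y) = -35*⅒ = -7/2)
4779/3311 + b(49, -14)/(-30 - 3*35) = 4779/3311 - 7/(2*(-30 - 3*35)) = 4779*(1/3311) - 7/(2*(-30 - 105)) = 4779/3311 - 7/2/(-135) = 4779/3311 - 7/2*(-1/135) = 4779/3311 + 7/270 = 1313507/893970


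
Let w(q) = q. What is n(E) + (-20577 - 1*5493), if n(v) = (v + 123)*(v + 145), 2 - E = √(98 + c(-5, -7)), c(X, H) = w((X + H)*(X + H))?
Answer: -7453 - 2992*√2 ≈ -11684.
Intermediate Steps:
c(X, H) = (H + X)² (c(X, H) = (X + H)*(X + H) = (H + X)*(H + X) = (H + X)²)
E = 2 - 11*√2 (E = 2 - √(98 + (-7 - 5)²) = 2 - √(98 + (-12)²) = 2 - √(98 + 144) = 2 - √242 = 2 - 11*√2 ≈ -13.556)
n(v) = (123 + v)*(145 + v)
n(E) + (-20577 - 1*5493) = (17835 + (2 - 11*√2)² + 268*(2 - 11*√2)) + (-20577 - 1*5493) = (17835 + (2 - 11*√2)² + (536 - 2948*√2)) + (-20577 - 5493) = (18371 + (2 - 11*√2)² - 2948*√2) - 26070 = -7699 + (2 - 11*√2)² - 2948*√2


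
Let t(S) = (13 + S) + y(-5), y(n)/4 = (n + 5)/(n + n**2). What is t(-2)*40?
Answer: 440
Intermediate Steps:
y(n) = 4*(5 + n)/(n + n**2) (y(n) = 4*((n + 5)/(n + n**2)) = 4*((5 + n)/(n + n**2)) = 4*(5 + n)/(n + n**2))
t(S) = 13 + S (t(S) = (13 + S) + 4*(5 - 5)/(-5*(1 - 5)) = (13 + S) + 4*(-1/5)*0/(-4) = (13 + S) + 4*(-1/5)*(-1/4)*0 = (13 + S) + 0 = 13 + S)
t(-2)*40 = (13 - 2)*40 = 11*40 = 440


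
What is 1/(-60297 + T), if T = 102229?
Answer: 1/41932 ≈ 2.3848e-5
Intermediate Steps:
1/(-60297 + T) = 1/(-60297 + 102229) = 1/41932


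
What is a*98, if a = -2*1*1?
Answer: -196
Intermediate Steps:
a = -2 (a = -2*1 = -2)
a*98 = -2*98 = -196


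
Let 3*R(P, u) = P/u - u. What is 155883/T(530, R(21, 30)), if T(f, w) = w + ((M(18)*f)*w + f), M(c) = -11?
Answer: 519610/191533 ≈ 2.7129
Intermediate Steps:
R(P, u) = -u/3 + P/(3*u) (R(P, u) = (P/u - u)/3 = (-u + P/u)/3 = -u/3 + P/(3*u))
T(f, w) = f + w - 11*f*w (T(f, w) = w + ((-11*f)*w + f) = w + (-11*f*w + f) = w + (f - 11*f*w) = f + w - 11*f*w)
155883/T(530, R(21, 30)) = 155883/(530 + (⅓)*(21 - 1*30²)/30 - 11*530*(⅓)*(21 - 1*30²)/30) = 155883/(530 + (⅓)*(1/30)*(21 - 1*900) - 11*530*(⅓)*(1/30)*(21 - 1*900)) = 155883/(530 + (⅓)*(1/30)*(21 - 900) - 11*530*(⅓)*(1/30)*(21 - 900)) = 155883/(530 + (⅓)*(1/30)*(-879) - 11*530*(⅓)*(1/30)*(-879)) = 155883/(530 - 293/30 - 11*530*(-293/30)) = 155883/(530 - 293/30 + 170819/3) = 155883/(574599/10) = 155883*(10/574599) = 519610/191533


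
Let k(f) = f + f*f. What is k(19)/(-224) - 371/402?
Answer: -29483/11256 ≈ -2.6193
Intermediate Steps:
k(f) = f + f²
k(19)/(-224) - 371/402 = (19*(1 + 19))/(-224) - 371/402 = (19*20)*(-1/224) - 371*1/402 = 380*(-1/224) - 371/402 = -95/56 - 371/402 = -29483/11256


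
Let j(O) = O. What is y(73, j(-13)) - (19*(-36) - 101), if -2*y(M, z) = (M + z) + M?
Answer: 1437/2 ≈ 718.50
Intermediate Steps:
y(M, z) = -M - z/2 (y(M, z) = -((M + z) + M)/2 = -(z + 2*M)/2 = -M - z/2)
y(73, j(-13)) - (19*(-36) - 101) = (-1*73 - ½*(-13)) - (19*(-36) - 101) = (-73 + 13/2) - (-684 - 101) = -133/2 - 1*(-785) = -133/2 + 785 = 1437/2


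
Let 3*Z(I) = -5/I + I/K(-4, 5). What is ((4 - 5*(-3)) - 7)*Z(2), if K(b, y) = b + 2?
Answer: -14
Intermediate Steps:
K(b, y) = 2 + b
Z(I) = -5/(3*I) - I/6 (Z(I) = (-5/I + I/(2 - 4))/3 = (-5/I + I/(-2))/3 = (-5/I + I*(-½))/3 = (-5/I - I/2)/3 = -5/(3*I) - I/6)
((4 - 5*(-3)) - 7)*Z(2) = ((4 - 5*(-3)) - 7)*((⅙)*(-10 - 1*2²)/2) = ((4 + 15) - 7)*((⅙)*(½)*(-10 - 1*4)) = (19 - 7)*((⅙)*(½)*(-10 - 4)) = 12*((⅙)*(½)*(-14)) = 12*(-7/6) = -14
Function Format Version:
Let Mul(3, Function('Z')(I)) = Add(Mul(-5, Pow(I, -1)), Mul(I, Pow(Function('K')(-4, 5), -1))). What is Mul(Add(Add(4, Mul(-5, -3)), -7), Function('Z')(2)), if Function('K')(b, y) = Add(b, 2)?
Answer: -14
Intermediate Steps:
Function('K')(b, y) = Add(2, b)
Function('Z')(I) = Add(Mul(Rational(-5, 3), Pow(I, -1)), Mul(Rational(-1, 6), I)) (Function('Z')(I) = Mul(Rational(1, 3), Add(Mul(-5, Pow(I, -1)), Mul(I, Pow(Add(2, -4), -1)))) = Mul(Rational(1, 3), Add(Mul(-5, Pow(I, -1)), Mul(I, Pow(-2, -1)))) = Mul(Rational(1, 3), Add(Mul(-5, Pow(I, -1)), Mul(I, Rational(-1, 2)))) = Mul(Rational(1, 3), Add(Mul(-5, Pow(I, -1)), Mul(Rational(-1, 2), I))) = Add(Mul(Rational(-5, 3), Pow(I, -1)), Mul(Rational(-1, 6), I)))
Mul(Add(Add(4, Mul(-5, -3)), -7), Function('Z')(2)) = Mul(Add(Add(4, Mul(-5, -3)), -7), Mul(Rational(1, 6), Pow(2, -1), Add(-10, Mul(-1, Pow(2, 2))))) = Mul(Add(Add(4, 15), -7), Mul(Rational(1, 6), Rational(1, 2), Add(-10, Mul(-1, 4)))) = Mul(Add(19, -7), Mul(Rational(1, 6), Rational(1, 2), Add(-10, -4))) = Mul(12, Mul(Rational(1, 6), Rational(1, 2), -14)) = Mul(12, Rational(-7, 6)) = -14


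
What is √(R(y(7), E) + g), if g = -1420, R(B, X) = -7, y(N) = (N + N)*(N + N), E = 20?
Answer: I*√1427 ≈ 37.776*I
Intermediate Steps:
y(N) = 4*N² (y(N) = (2*N)*(2*N) = 4*N²)
√(R(y(7), E) + g) = √(-7 - 1420) = √(-1427) = I*√1427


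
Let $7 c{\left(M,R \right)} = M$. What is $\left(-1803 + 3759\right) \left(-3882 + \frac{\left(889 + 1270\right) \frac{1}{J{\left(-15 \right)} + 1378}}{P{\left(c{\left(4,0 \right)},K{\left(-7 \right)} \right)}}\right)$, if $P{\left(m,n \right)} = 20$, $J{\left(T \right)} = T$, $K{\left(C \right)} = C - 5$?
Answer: $- \frac{51746547729}{6815} \approx -7.593 \cdot 10^{6}$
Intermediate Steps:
$K{\left(C \right)} = -5 + C$ ($K{\left(C \right)} = C - 5 = -5 + C$)
$c{\left(M,R \right)} = \frac{M}{7}$
$\left(-1803 + 3759\right) \left(-3882 + \frac{\left(889 + 1270\right) \frac{1}{J{\left(-15 \right)} + 1378}}{P{\left(c{\left(4,0 \right)},K{\left(-7 \right)} \right)}}\right) = \left(-1803 + 3759\right) \left(-3882 + \frac{\left(889 + 1270\right) \frac{1}{-15 + 1378}}{20}\right) = 1956 \left(-3882 + \frac{2159}{1363} \cdot \frac{1}{20}\right) = 1956 \left(-3882 + \frac{2159}{27260}\right) = 1956 \left(- \frac{105821161}{27260}\right) = - \frac{51746547729}{6815}$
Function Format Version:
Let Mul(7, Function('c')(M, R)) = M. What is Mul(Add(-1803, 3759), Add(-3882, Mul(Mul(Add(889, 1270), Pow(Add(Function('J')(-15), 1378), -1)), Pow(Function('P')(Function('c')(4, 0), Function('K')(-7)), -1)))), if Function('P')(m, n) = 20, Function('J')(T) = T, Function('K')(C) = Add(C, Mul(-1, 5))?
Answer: Rational(-51746547729, 6815) ≈ -7.5930e+6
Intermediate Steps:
Function('K')(C) = Add(-5, C) (Function('K')(C) = Add(C, -5) = Add(-5, C))
Function('c')(M, R) = Mul(Rational(1, 7), M)
Mul(Add(-1803, 3759), Add(-3882, Mul(Mul(Add(889, 1270), Pow(Add(Function('J')(-15), 1378), -1)), Pow(Function('P')(Function('c')(4, 0), Function('K')(-7)), -1)))) = Mul(Add(-1803, 3759), Add(-3882, Mul(Mul(Add(889, 1270), Pow(Add(-15, 1378), -1)), Pow(20, -1)))) = Mul(1956, Add(-3882, Mul(Mul(2159, Pow(1363, -1)), Rational(1, 20)))) = Mul(1956, Add(-3882, Mul(Mul(2159, Rational(1, 1363)), Rational(1, 20)))) = Mul(1956, Add(-3882, Mul(Rational(2159, 1363), Rational(1, 20)))) = Mul(1956, Add(-3882, Rational(2159, 27260))) = Mul(1956, Rational(-105821161, 27260)) = Rational(-51746547729, 6815)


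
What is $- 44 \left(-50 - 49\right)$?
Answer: $4356$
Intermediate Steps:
$- 44 \left(-50 - 49\right) = \left(-44\right) \left(-99\right) = 4356$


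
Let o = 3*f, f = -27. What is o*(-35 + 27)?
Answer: 648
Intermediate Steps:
o = -81 (o = 3*(-27) = -81)
o*(-35 + 27) = -81*(-35 + 27) = -81*(-8) = 648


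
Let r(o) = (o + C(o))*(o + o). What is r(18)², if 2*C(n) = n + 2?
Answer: 1016064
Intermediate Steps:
C(n) = 1 + n/2 (C(n) = (n + 2)/2 = (2 + n)/2 = 1 + n/2)
r(o) = 2*o*(1 + 3*o/2) (r(o) = (o + (1 + o/2))*(o + o) = (1 + 3*o/2)*(2*o) = 2*o*(1 + 3*o/2))
r(18)² = (18*(2 + 3*18))² = (18*(2 + 54))² = (18*56)² = 1008² = 1016064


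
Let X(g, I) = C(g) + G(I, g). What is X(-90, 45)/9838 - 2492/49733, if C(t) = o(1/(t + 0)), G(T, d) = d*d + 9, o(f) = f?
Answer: 34089124357/44034592860 ≈ 0.77414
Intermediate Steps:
G(T, d) = 9 + d² (G(T, d) = d² + 9 = 9 + d²)
C(t) = 1/t (C(t) = 1/(t + 0) = 1/t)
X(g, I) = 9 + 1/g + g² (X(g, I) = 1/g + (9 + g²) = 9 + 1/g + g²)
X(-90, 45)/9838 - 2492/49733 = (9 + 1/(-90) + (-90)²)/9838 - 2492/49733 = (9 - 1/90 + 8100)*(1/9838) - 2492*1/49733 = (729809/90)*(1/9838) - 2492/49733 = 729809/885420 - 2492/49733 = 34089124357/44034592860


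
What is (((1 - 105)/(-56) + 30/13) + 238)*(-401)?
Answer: -8836837/91 ≈ -97108.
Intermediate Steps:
(((1 - 105)/(-56) + 30/13) + 238)*(-401) = ((-104*(-1/56) + 30*(1/13)) + 238)*(-401) = ((13/7 + 30/13) + 238)*(-401) = (379/91 + 238)*(-401) = (22037/91)*(-401) = -8836837/91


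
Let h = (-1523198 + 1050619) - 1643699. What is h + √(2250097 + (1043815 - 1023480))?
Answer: -2116278 + 4*√141902 ≈ -2.1148e+6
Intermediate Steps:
h = -2116278 (h = -472579 - 1643699 = -2116278)
h + √(2250097 + (1043815 - 1023480)) = -2116278 + √(2250097 + (1043815 - 1023480)) = -2116278 + √(2250097 + 20335) = -2116278 + √2270432 = -2116278 + 4*√141902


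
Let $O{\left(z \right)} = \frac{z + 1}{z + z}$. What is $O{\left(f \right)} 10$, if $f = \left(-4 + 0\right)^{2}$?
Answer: $\frac{85}{16} \approx 5.3125$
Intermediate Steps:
$f = 16$ ($f = \left(-4\right)^{2} = 16$)
$O{\left(z \right)} = \frac{1 + z}{2 z}$
$O{\left(f \right)} 10 = \frac{1 + 16}{2 \cdot 16} \cdot 10 = \frac{1}{2} \cdot \frac{1}{16} \cdot 17 \cdot 10 = \frac{17}{32} \cdot 10 = \frac{85}{16}$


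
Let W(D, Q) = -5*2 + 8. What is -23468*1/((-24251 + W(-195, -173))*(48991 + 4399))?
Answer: 11734/647433835 ≈ 1.8124e-5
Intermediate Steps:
W(D, Q) = -2 (W(D, Q) = -10 + 8 = -2)
-23468*1/((-24251 + W(-195, -173))*(48991 + 4399)) = -23468*1/((-24251 - 2)*(48991 + 4399)) = -23468/(53390*(-24253)) = -23468/(-1294867670) = -23468*(-1/1294867670) = 11734/647433835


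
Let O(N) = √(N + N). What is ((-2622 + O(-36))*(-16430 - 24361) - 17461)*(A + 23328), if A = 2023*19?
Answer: 6604935454865 - 15116736690*I*√2 ≈ 6.6049e+12 - 2.1378e+10*I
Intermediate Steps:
O(N) = √2*√N (O(N) = √(2*N) = √2*√N)
A = 38437
((-2622 + O(-36))*(-16430 - 24361) - 17461)*(A + 23328) = ((-2622 + √2*√(-36))*(-16430 - 24361) - 17461)*(38437 + 23328) = ((-2622 + √2*(6*I))*(-40791) - 17461)*61765 = ((-2622 + 6*I*√2)*(-40791) - 17461)*61765 = ((106954002 - 244746*I*√2) - 17461)*61765 = (106936541 - 244746*I*√2)*61765 = 6604935454865 - 15116736690*I*√2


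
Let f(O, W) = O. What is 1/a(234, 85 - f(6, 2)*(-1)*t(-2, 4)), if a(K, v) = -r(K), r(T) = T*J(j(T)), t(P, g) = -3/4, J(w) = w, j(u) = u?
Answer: -1/54756 ≈ -1.8263e-5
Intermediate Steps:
t(P, g) = -¾ (t(P, g) = -3*¼ = -¾)
r(T) = T² (r(T) = T*T = T²)
a(K, v) = -K²
1/a(234, 85 - f(6, 2)*(-1)*t(-2, 4)) = 1/(-1*234²) = 1/(-1*54756) = 1/(-54756) = -1/54756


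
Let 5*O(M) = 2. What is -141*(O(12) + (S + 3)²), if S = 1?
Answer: -11562/5 ≈ -2312.4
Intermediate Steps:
O(M) = ⅖ (O(M) = (⅕)*2 = ⅖)
-141*(O(12) + (S + 3)²) = -141*(⅖ + (1 + 3)²) = -141*(⅖ + 4²) = -141*(⅖ + 16) = -141*82/5 = -11562/5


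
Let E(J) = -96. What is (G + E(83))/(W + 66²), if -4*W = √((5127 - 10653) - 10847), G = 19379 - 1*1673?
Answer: 1227346560/303612149 + 70440*I*√16373/303612149 ≈ 4.0425 + 0.029687*I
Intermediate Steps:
G = 17706 (G = 19379 - 1673 = 17706)
W = -I*√16373/4 (W = -√((5127 - 10653) - 10847)/4 = -√(-5526 - 10847)/4 = -I*√16373/4 ≈ -31.989*I)
(G + E(83))/(W + 66²) = (17706 - 96)/(-I*√16373/4 + 66²) = 17610/(-I*√16373/4 + 4356) = 17610/(4356 - I*√16373/4)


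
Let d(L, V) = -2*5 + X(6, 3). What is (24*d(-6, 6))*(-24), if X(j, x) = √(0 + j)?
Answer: 5760 - 576*√6 ≈ 4349.1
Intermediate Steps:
X(j, x) = √j
d(L, V) = -10 + √6 (d(L, V) = -2*5 + √6 = -10 + √6)
(24*d(-6, 6))*(-24) = (24*(-10 + √6))*(-24) = (-240 + 24*√6)*(-24) = 5760 - 576*√6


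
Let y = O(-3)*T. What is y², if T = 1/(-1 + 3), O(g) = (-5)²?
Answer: 625/4 ≈ 156.25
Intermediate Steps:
O(g) = 25
T = ½ (T = 1/2 = ½ ≈ 0.50000)
y = 25/2 (y = 25*(½) = 25/2 ≈ 12.500)
y² = (25/2)² = 625/4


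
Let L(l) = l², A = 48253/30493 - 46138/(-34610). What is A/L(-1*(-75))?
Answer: 512820394/989402559375 ≈ 0.00051831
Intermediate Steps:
A = 1538461182/527681365 (A = 48253*(1/30493) - 46138*(-1/34610) = 48253/30493 + 23069/17305 = 1538461182/527681365 ≈ 2.9155)
A/L(-1*(-75)) = 1538461182/(527681365*((-1*(-75))²)) = 1538461182/(527681365*(75²)) = (1538461182/527681365)/5625 = (1538461182/527681365)*(1/5625) = 512820394/989402559375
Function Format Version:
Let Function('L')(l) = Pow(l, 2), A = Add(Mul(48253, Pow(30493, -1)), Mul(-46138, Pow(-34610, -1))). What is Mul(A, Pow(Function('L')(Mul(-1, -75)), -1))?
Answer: Rational(512820394, 989402559375) ≈ 0.00051831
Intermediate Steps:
A = Rational(1538461182, 527681365) (A = Add(Mul(48253, Rational(1, 30493)), Mul(-46138, Rational(-1, 34610))) = Add(Rational(48253, 30493), Rational(23069, 17305)) = Rational(1538461182, 527681365) ≈ 2.9155)
Mul(A, Pow(Function('L')(Mul(-1, -75)), -1)) = Mul(Rational(1538461182, 527681365), Pow(Pow(Mul(-1, -75), 2), -1)) = Mul(Rational(1538461182, 527681365), Pow(Pow(75, 2), -1)) = Mul(Rational(1538461182, 527681365), Pow(5625, -1)) = Mul(Rational(1538461182, 527681365), Rational(1, 5625)) = Rational(512820394, 989402559375)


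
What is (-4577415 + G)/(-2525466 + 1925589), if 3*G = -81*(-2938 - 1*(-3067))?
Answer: 1526966/199959 ≈ 7.6364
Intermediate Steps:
G = -3483 (G = (-81*(-2938 - 1*(-3067)))/3 = (-81*(-2938 + 3067))/3 = (-81*129)/3 = (⅓)*(-10449) = -3483)
(-4577415 + G)/(-2525466 + 1925589) = (-4577415 - 3483)/(-2525466 + 1925589) = -4580898/(-599877) = -4580898*(-1/599877) = 1526966/199959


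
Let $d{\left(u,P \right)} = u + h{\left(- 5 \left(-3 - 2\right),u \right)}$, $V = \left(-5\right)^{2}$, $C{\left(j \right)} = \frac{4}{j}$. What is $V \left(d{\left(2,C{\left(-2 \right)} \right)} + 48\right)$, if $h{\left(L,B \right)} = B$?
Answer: $1300$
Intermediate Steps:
$V = 25$
$d{\left(u,P \right)} = 2 u$ ($d{\left(u,P \right)} = u + u = 2 u$)
$V \left(d{\left(2,C{\left(-2 \right)} \right)} + 48\right) = 25 \left(2 \cdot 2 + 48\right) = 25 \left(4 + 48\right) = 25 \cdot 52 = 1300$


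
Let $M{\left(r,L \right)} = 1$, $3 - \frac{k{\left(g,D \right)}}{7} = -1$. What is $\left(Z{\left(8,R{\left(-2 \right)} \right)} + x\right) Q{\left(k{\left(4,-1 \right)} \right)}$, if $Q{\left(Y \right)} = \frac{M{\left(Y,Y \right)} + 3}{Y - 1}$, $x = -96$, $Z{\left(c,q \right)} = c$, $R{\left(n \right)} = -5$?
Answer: $- \frac{352}{27} \approx -13.037$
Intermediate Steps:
$k{\left(g,D \right)} = 28$ ($k{\left(g,D \right)} = 21 - -7 = 21 + 7 = 28$)
$Q{\left(Y \right)} = \frac{4}{-1 + Y}$ ($Q{\left(Y \right)} = \frac{1 + 3}{Y - 1} = \frac{4}{-1 + Y}$)
$\left(Z{\left(8,R{\left(-2 \right)} \right)} + x\right) Q{\left(k{\left(4,-1 \right)} \right)} = \left(8 - 96\right) \frac{4}{-1 + 28} = - 88 \cdot \frac{4}{27} = - 88 \cdot 4 \cdot \frac{1}{27} = \left(-88\right) \frac{4}{27} = - \frac{352}{27}$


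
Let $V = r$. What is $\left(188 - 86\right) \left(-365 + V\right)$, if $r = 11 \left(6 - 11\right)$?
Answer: $-42840$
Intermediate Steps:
$r = -55$ ($r = 11 \left(-5\right) = -55$)
$V = -55$
$\left(188 - 86\right) \left(-365 + V\right) = \left(188 - 86\right) \left(-365 - 55\right) = 102 \left(-420\right) = -42840$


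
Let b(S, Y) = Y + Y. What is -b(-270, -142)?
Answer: 284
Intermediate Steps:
b(S, Y) = 2*Y
-b(-270, -142) = -2*(-142) = -1*(-284) = 284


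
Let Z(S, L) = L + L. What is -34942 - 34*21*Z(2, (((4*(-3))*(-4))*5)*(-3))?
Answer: 993218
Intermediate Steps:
Z(S, L) = 2*L
-34942 - 34*21*Z(2, (((4*(-3))*(-4))*5)*(-3)) = -34942 - 34*21*2*((((4*(-3))*(-4))*5)*(-3)) = -34942 - 714*2*((-12*(-4)*5)*(-3)) = -34942 - 714*2*((48*5)*(-3)) = -34942 - 714*2*(240*(-3)) = -34942 - 714*2*(-720) = -34942 - 714*(-1440) = -34942 - 1*(-1028160) = -34942 + 1028160 = 993218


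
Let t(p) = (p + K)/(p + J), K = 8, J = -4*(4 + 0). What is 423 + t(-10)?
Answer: 5500/13 ≈ 423.08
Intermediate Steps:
J = -16 (J = -4*4 = -16)
t(p) = (8 + p)/(-16 + p) (t(p) = (p + 8)/(p - 16) = (8 + p)/(-16 + p))
423 + t(-10) = 423 + (8 - 10)/(-16 - 10) = 423 - 2/(-26) = 423 - 1/26*(-2) = 423 + 1/13 = 5500/13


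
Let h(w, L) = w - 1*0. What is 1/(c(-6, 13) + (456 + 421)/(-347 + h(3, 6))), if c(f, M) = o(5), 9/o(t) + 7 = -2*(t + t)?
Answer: -1032/2975 ≈ -0.34689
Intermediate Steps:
o(t) = 9/(-7 - 4*t) (o(t) = 9/(-7 - 2*(t + t)) = 9/(-7 - 4*t))
h(w, L) = w (h(w, L) = w + 0 = w)
c(f, M) = -⅓ (c(f, M) = -9/(7 + 4*5) = -9/(7 + 20) = -9/27 = -9*1/27 = -⅓)
1/(c(-6, 13) + (456 + 421)/(-347 + h(3, 6))) = 1/(-⅓ + (456 + 421)/(-347 + 3)) = 1/(-⅓ + 877/(-344)) = 1/(-⅓ + 877*(-1/344)) = 1/(-⅓ - 877/344) = 1/(-2975/1032) = -1032/2975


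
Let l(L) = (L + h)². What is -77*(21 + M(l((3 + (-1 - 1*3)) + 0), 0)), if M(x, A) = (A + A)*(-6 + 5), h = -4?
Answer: -1617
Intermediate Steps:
l(L) = (-4 + L)² (l(L) = (L - 4)² = (-4 + L)²)
M(x, A) = -2*A (M(x, A) = (2*A)*(-1) = -2*A)
-77*(21 + M(l((3 + (-1 - 1*3)) + 0), 0)) = -77*(21 - 2*0) = -77*(21 + 0) = -77*21 = -1617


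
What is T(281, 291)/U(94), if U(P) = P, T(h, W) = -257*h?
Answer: -72217/94 ≈ -768.27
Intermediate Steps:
T(281, 291)/U(94) = -257*281/94 = -72217*1/94 = -72217/94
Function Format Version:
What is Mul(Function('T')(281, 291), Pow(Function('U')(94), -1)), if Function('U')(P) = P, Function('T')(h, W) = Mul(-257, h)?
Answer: Rational(-72217, 94) ≈ -768.27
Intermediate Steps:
Mul(Function('T')(281, 291), Pow(Function('U')(94), -1)) = Mul(Mul(-257, 281), Pow(94, -1)) = Mul(-72217, Rational(1, 94)) = Rational(-72217, 94)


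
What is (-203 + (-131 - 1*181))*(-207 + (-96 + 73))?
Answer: 118450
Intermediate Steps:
(-203 + (-131 - 1*181))*(-207 + (-96 + 73)) = (-203 + (-131 - 181))*(-207 - 23) = (-203 - 312)*(-230) = -515*(-230) = 118450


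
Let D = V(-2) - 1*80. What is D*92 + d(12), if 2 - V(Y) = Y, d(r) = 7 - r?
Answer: -6997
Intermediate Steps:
V(Y) = 2 - Y
D = -76 (D = (2 - 1*(-2)) - 1*80 = (2 + 2) - 80 = 4 - 80 = -76)
D*92 + d(12) = -76*92 + (7 - 1*12) = -6992 + (7 - 12) = -6992 - 5 = -6997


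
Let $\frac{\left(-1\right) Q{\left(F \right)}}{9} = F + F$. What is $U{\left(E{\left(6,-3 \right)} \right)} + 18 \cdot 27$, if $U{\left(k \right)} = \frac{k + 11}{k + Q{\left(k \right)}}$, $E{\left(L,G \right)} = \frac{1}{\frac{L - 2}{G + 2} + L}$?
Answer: $\frac{8239}{17} \approx 484.65$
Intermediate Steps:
$Q{\left(F \right)} = - 18 F$ ($Q{\left(F \right)} = - 9 \left(F + F\right) = - 9 \cdot 2 F = - 18 F$)
$E{\left(L,G \right)} = \frac{1}{L + \frac{-2 + L}{2 + G}}$ ($E{\left(L,G \right)} = \frac{1}{\frac{-2 + L}{2 + G} + L} = \frac{1}{L + \frac{-2 + L}{2 + G}}$)
$U{\left(k \right)} = - \frac{11 + k}{17 k}$ ($U{\left(k \right)} = \frac{k + 11}{k - 18 k} = \frac{11 + k}{\left(-17\right) k} = \left(11 + k\right) \left(- \frac{1}{17 k}\right) = - \frac{11 + k}{17 k}$)
$U{\left(E{\left(6,-3 \right)} \right)} + 18 \cdot 27 = \frac{-11 - \frac{2 - 3}{-2 + 3 \cdot 6 - 18}}{17 \frac{2 - 3}{-2 + 3 \cdot 6 - 18}} + 18 \cdot 27 = \frac{-11 - \frac{1}{-2 + 18 - 18} \left(-1\right)}{17 \frac{1}{-2 + 18 - 18} \left(-1\right)} + 486 = \frac{-11 - \frac{1}{-2} \left(-1\right)}{17 \frac{1}{-2} \left(-1\right)} + 486 = \frac{-11 - \left(- \frac{1}{2}\right) \left(-1\right)}{17 \left(\left(- \frac{1}{2}\right) \left(-1\right)\right)} + 486 = \frac{\frac{1}{\frac{1}{2}} \left(-11 - \frac{1}{2}\right)}{17} + 486 = \frac{1}{17} \cdot 2 \left(-11 - \frac{1}{2}\right) + 486 = \frac{1}{17} \cdot 2 \left(- \frac{23}{2}\right) + 486 = - \frac{23}{17} + 486 = \frac{8239}{17}$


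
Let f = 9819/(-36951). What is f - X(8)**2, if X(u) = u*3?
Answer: -7097865/12317 ≈ -576.27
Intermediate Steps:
X(u) = 3*u
f = -3273/12317 (f = 9819*(-1/36951) = -3273/12317 ≈ -0.26573)
f - X(8)**2 = -3273/12317 - (3*8)**2 = -3273/12317 - 1*24**2 = -3273/12317 - 1*576 = -3273/12317 - 576 = -7097865/12317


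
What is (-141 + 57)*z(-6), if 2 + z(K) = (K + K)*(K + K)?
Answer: -11928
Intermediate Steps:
z(K) = -2 + 4*K² (z(K) = -2 + (K + K)*(K + K) = -2 + (2*K)*(2*K) = -2 + 4*K²)
(-141 + 57)*z(-6) = (-141 + 57)*(-2 + 4*(-6)²) = -84*(-2 + 4*36) = -84*(-2 + 144) = -84*142 = -11928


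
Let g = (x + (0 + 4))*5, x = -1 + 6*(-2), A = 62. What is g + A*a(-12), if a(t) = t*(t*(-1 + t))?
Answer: -116109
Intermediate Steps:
x = -13 (x = -1 - 12 = -13)
g = -45 (g = (-13 + (0 + 4))*5 = (-13 + 4)*5 = -9*5 = -45)
a(t) = t**2*(-1 + t)
g + A*a(-12) = -45 + 62*((-12)**2*(-1 - 12)) = -45 + 62*(144*(-13)) = -45 + 62*(-1872) = -45 - 116064 = -116109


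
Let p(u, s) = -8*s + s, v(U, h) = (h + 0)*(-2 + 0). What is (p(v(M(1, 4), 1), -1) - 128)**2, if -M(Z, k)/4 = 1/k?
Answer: 14641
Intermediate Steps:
M(Z, k) = -4/k
v(U, h) = -2*h (v(U, h) = h*(-2) = -2*h)
p(u, s) = -7*s
(p(v(M(1, 4), 1), -1) - 128)**2 = (-7*(-1) - 128)**2 = (7 - 128)**2 = (-121)**2 = 14641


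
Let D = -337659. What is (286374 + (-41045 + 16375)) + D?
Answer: -75955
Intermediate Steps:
(286374 + (-41045 + 16375)) + D = (286374 + (-41045 + 16375)) - 337659 = (286374 - 24670) - 337659 = 261704 - 337659 = -75955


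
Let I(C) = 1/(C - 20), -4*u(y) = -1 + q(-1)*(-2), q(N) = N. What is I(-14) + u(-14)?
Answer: -19/68 ≈ -0.27941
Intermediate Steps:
u(y) = -¼ (u(y) = -(-1 - 1*(-2))/4 = -(-1 + 2)/4 = -¼*1 = -¼)
I(C) = 1/(-20 + C)
I(-14) + u(-14) = 1/(-20 - 14) - ¼ = 1/(-34) - ¼ = -1/34 - ¼ = -19/68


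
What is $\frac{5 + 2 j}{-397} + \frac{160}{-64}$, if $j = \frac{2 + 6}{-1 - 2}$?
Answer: $- \frac{5953}{2382} \approx -2.4992$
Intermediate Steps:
$j = - \frac{8}{3}$ ($j = \frac{8}{-3} = 8 \left(- \frac{1}{3}\right) = - \frac{8}{3} \approx -2.6667$)
$\frac{5 + 2 j}{-397} + \frac{160}{-64} = \frac{5 + 2 \left(- \frac{8}{3}\right)}{-397} + \frac{160}{-64} = \left(5 - \frac{16}{3}\right) \left(- \frac{1}{397}\right) + 160 \left(- \frac{1}{64}\right) = \left(- \frac{1}{3}\right) \left(- \frac{1}{397}\right) - \frac{5}{2} = \frac{1}{1191} - \frac{5}{2} = - \frac{5953}{2382}$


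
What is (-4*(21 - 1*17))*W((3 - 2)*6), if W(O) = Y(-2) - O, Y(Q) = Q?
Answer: 128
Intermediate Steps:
W(O) = -2 - O
(-4*(21 - 1*17))*W((3 - 2)*6) = (-4*(21 - 1*17))*(-2 - (3 - 2)*6) = (-4*(21 - 17))*(-2 - 6) = (-4*4)*(-2 - 1*6) = -16*(-2 - 6) = -16*(-8) = 128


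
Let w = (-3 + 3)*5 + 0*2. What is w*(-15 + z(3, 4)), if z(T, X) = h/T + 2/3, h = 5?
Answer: 0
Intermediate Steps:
z(T, X) = 2/3 + 5/T (z(T, X) = 5/T + 2/3 = 2/3 + 5/T)
w = 0 (w = 0*5 + 0 = 0 + 0 = 0)
w*(-15 + z(3, 4)) = 0*(-15 + (2/3 + 5/3)) = 0*(-15 + 7/3) = 0*(-38/3) = 0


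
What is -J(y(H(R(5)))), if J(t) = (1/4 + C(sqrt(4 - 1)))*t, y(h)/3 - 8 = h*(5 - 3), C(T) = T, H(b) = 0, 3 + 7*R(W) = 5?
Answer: -6 - 24*sqrt(3) ≈ -47.569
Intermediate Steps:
R(W) = 2/7 (R(W) = -3/7 + (1/7)*5 = -3/7 + 5/7 = 2/7)
y(h) = 24 + 6*h (y(h) = 24 + 3*(h*(5 - 3)) = 24 + 3*(h*2) = 24 + 3*(2*h) = 24 + 6*h)
J(t) = t*(1/4 + sqrt(3)) (J(t) = (1/4 + sqrt(4 - 1))*t = (1/4 + sqrt(3))*t = t*(1/4 + sqrt(3)))
-J(y(H(R(5)))) = -(24 + 6*0)*(1/4 + sqrt(3)) = -(24 + 0)*(1/4 + sqrt(3)) = -24*(1/4 + sqrt(3)) = -(6 + 24*sqrt(3)) = -6 - 24*sqrt(3)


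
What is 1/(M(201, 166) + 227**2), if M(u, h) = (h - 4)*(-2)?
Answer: 1/51205 ≈ 1.9529e-5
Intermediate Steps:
M(u, h) = 8 - 2*h (M(u, h) = (-4 + h)*(-2) = 8 - 2*h)
1/(M(201, 166) + 227**2) = 1/((8 - 2*166) + 227**2) = 1/((8 - 332) + 51529) = 1/(-324 + 51529) = 1/51205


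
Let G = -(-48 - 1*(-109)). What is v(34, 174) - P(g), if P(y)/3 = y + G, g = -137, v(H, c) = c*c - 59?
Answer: 30811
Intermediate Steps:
v(H, c) = -59 + c² (v(H, c) = c² - 59 = -59 + c²)
G = -61 (G = -(-48 + 109) = -1*61 = -61)
P(y) = -183 + 3*y (P(y) = 3*(y - 61) = 3*(-61 + y) = -183 + 3*y)
v(34, 174) - P(g) = (-59 + 174²) - (-183 + 3*(-137)) = (-59 + 30276) - (-183 - 411) = 30217 - 1*(-594) = 30217 + 594 = 30811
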